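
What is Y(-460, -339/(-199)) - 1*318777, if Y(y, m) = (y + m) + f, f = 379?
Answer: -63452403/199 ≈ -3.1886e+5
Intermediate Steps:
Y(y, m) = 379 + m + y (Y(y, m) = (y + m) + 379 = (m + y) + 379 = 379 + m + y)
Y(-460, -339/(-199)) - 1*318777 = (379 - 339/(-199) - 460) - 1*318777 = (379 - 339*(-1/199) - 460) - 318777 = (379 + 339/199 - 460) - 318777 = -15780/199 - 318777 = -63452403/199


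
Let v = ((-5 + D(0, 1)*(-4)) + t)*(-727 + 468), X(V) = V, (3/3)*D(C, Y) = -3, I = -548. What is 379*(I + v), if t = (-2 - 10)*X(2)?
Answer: 1461045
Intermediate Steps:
D(C, Y) = -3
t = -24 (t = (-2 - 10)*2 = -12*2 = -24)
v = 4403 (v = ((-5 - 3*(-4)) - 24)*(-727 + 468) = ((-5 + 12) - 24)*(-259) = (7 - 24)*(-259) = -17*(-259) = 4403)
379*(I + v) = 379*(-548 + 4403) = 379*3855 = 1461045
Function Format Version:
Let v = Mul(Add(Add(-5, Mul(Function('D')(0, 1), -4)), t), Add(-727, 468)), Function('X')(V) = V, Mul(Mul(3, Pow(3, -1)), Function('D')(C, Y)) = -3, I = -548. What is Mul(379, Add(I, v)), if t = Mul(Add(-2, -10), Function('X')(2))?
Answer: 1461045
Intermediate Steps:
Function('D')(C, Y) = -3
t = -24 (t = Mul(Add(-2, -10), 2) = Mul(-12, 2) = -24)
v = 4403 (v = Mul(Add(Add(-5, Mul(-3, -4)), -24), Add(-727, 468)) = Mul(Add(Add(-5, 12), -24), -259) = Mul(Add(7, -24), -259) = Mul(-17, -259) = 4403)
Mul(379, Add(I, v)) = Mul(379, Add(-548, 4403)) = Mul(379, 3855) = 1461045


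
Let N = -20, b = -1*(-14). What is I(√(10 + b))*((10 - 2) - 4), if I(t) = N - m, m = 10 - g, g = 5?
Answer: -100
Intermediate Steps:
b = 14
m = 5 (m = 10 - 1*5 = 10 - 5 = 5)
I(t) = -25 (I(t) = -20 - 1*5 = -20 - 5 = -25)
I(√(10 + b))*((10 - 2) - 4) = -25*((10 - 2) - 4) = -25*(8 - 4) = -25*4 = -100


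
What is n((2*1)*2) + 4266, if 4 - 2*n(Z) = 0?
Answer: 4268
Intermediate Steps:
n(Z) = 2 (n(Z) = 2 - 1/2*0 = 2 + 0 = 2)
n((2*1)*2) + 4266 = 2 + 4266 = 4268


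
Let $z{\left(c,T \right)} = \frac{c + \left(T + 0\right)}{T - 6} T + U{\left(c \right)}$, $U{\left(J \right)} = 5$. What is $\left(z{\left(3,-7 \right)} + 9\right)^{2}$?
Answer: $\frac{23716}{169} \approx 140.33$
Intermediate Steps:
$z{\left(c,T \right)} = 5 + \frac{T \left(T + c\right)}{-6 + T}$ ($z{\left(c,T \right)} = \frac{c + \left(T + 0\right)}{T - 6} T + 5 = \frac{c + T}{-6 + T} T + 5 = \frac{T + c}{-6 + T} T + 5 = \frac{T \left(T + c\right)}{-6 + T} + 5 = 5 + \frac{T \left(T + c\right)}{-6 + T}$)
$\left(z{\left(3,-7 \right)} + 9\right)^{2} = \left(\frac{-30 + \left(-7\right)^{2} + 5 \left(-7\right) - 21}{-6 - 7} + 9\right)^{2} = \left(\frac{-30 + 49 - 35 - 21}{-13} + 9\right)^{2} = \left(\left(- \frac{1}{13}\right) \left(-37\right) + 9\right)^{2} = \left(\frac{37}{13} + 9\right)^{2} = \left(\frac{154}{13}\right)^{2} = \frac{23716}{169}$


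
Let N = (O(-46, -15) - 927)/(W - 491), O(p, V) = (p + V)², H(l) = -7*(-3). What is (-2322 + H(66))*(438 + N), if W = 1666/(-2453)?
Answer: -1199772003300/1206089 ≈ -9.9476e+5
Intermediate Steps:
W = -1666/2453 (W = 1666*(-1/2453) = -1666/2453 ≈ -0.67917)
H(l) = 21
O(p, V) = (V + p)²
N = -6853682/1206089 (N = ((-15 - 46)² - 927)/(-1666/2453 - 491) = ((-61)² - 927)/(-1206089/2453) = (3721 - 927)*(-2453/1206089) = 2794*(-2453/1206089) = -6853682/1206089 ≈ -5.6826)
(-2322 + H(66))*(438 + N) = (-2322 + 21)*(438 - 6853682/1206089) = -2301*521413300/1206089 = -1199772003300/1206089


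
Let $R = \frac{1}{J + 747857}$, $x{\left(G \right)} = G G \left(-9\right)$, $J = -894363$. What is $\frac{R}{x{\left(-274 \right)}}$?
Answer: $\frac{1}{98991760104} \approx 1.0102 \cdot 10^{-11}$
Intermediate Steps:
$x{\left(G \right)} = - 9 G^{2}$ ($x{\left(G \right)} = G^{2} \left(-9\right) = - 9 G^{2}$)
$R = - \frac{1}{146506}$ ($R = \frac{1}{-894363 + 747857} = \frac{1}{-146506} = - \frac{1}{146506} \approx -6.8257 \cdot 10^{-6}$)
$\frac{R}{x{\left(-274 \right)}} = - \frac{1}{146506 \left(- 9 \left(-274\right)^{2}\right)} = - \frac{1}{146506 \left(\left(-9\right) 75076\right)} = - \frac{1}{146506 \left(-675684\right)} = \left(- \frac{1}{146506}\right) \left(- \frac{1}{675684}\right) = \frac{1}{98991760104}$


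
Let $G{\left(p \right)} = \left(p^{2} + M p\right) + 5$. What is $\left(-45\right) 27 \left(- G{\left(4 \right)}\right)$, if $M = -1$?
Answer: $20655$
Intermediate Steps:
$G{\left(p \right)} = 5 + p^{2} - p$ ($G{\left(p \right)} = \left(p^{2} - p\right) + 5 = 5 + p^{2} - p$)
$\left(-45\right) 27 \left(- G{\left(4 \right)}\right) = \left(-45\right) 27 \left(- (5 + 4^{2} - 4)\right) = - 1215 \left(- (5 + 16 - 4)\right) = - 1215 \left(\left(-1\right) 17\right) = \left(-1215\right) \left(-17\right) = 20655$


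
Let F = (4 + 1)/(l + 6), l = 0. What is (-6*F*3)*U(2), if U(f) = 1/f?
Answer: -15/2 ≈ -7.5000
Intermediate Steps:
F = 5/6 (F = (4 + 1)/(0 + 6) = 5/6 ≈ 0.83333)
U(f) = 1/f
(-6*F*3)*U(2) = -5*3/2 = -6*5/2*(1/2) = -15*1/2 = -15/2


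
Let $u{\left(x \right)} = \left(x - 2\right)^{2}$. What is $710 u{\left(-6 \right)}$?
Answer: $45440$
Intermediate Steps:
$u{\left(x \right)} = \left(-2 + x\right)^{2}$
$710 u{\left(-6 \right)} = 710 \left(-2 - 6\right)^{2} = 710 \left(-8\right)^{2} = 710 \cdot 64 = 45440$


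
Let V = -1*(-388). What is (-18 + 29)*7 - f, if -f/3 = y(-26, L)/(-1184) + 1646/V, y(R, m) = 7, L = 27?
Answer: 10302907/114848 ≈ 89.709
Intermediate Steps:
V = 388
f = -1459611/114848 (f = -3*(7/(-1184) + 1646/388) = -3*(7*(-1/1184) + 1646*(1/388)) = -3*(-7/1184 + 823/194) = -3*486537/114848 = -1459611/114848 ≈ -12.709)
(-18 + 29)*7 - f = (-18 + 29)*7 - 1*(-1459611/114848) = 11*7 + 1459611/114848 = 77 + 1459611/114848 = 10302907/114848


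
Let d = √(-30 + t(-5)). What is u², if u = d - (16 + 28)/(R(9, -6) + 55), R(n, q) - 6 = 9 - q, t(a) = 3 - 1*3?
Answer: (11 - 19*I*√30)²/361 ≈ -29.665 - 6.342*I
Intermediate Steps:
t(a) = 0 (t(a) = 3 - 3 = 0)
R(n, q) = 15 - q (R(n, q) = 6 + (9 - q) = 15 - q)
d = I*√30 (d = √(-30 + 0) = √(-30) = I*√30 ≈ 5.4772*I)
u = -11/19 + I*√30 (u = I*√30 - (16 + 28)/((15 - 1*(-6)) + 55) = I*√30 - 44/((15 + 6) + 55) = I*√30 - 44/(21 + 55) = I*√30 - 44/76 = I*√30 - 1*11/19 = I*√30 - 11/19 = -11/19 + I*√30 ≈ -0.57895 + 5.4772*I)
u² = (-11/19 + I*√30)²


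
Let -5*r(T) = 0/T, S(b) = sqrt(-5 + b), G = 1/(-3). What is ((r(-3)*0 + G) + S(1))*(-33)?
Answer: 11 - 66*I ≈ 11.0 - 66.0*I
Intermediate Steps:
G = -1/3 ≈ -0.33333
r(T) = 0 (r(T) = -0/T = -1/5*0 = 0)
((r(-3)*0 + G) + S(1))*(-33) = ((0*0 - 1/3) + sqrt(-5 + 1))*(-33) = ((0 - 1/3) + sqrt(-4))*(-33) = (-1/3 + 2*I)*(-33) = 11 - 66*I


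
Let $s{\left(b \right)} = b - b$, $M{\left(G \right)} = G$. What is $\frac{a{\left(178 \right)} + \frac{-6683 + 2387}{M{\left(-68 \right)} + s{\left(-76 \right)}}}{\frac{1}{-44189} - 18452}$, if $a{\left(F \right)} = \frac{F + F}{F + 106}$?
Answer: $- \frac{3436445963}{984158142803} \approx -0.0034918$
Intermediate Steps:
$s{\left(b \right)} = 0$
$a{\left(F \right)} = \frac{2 F}{106 + F}$
$\frac{a{\left(178 \right)} + \frac{-6683 + 2387}{M{\left(-68 \right)} + s{\left(-76 \right)}}}{\frac{1}{-44189} - 18452} = \frac{2 \cdot 178 \frac{1}{106 + 178} + \frac{-6683 + 2387}{-68 + 0}}{\frac{1}{-44189} - 18452} = \frac{2 \cdot 178 \cdot \frac{1}{284} - \frac{4296}{-68}}{- \frac{1}{44189} - 18452} = \frac{2 \cdot 178 \cdot \frac{1}{284} - - \frac{1074}{17}}{- \frac{815375429}{44189}} = \left(\frac{89}{71} + \frac{1074}{17}\right) \left(- \frac{44189}{815375429}\right) = \frac{77767}{1207} \left(- \frac{44189}{815375429}\right) = - \frac{3436445963}{984158142803}$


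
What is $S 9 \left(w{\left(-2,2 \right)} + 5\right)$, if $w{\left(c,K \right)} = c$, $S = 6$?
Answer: $162$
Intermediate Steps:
$S 9 \left(w{\left(-2,2 \right)} + 5\right) = 6 \cdot 9 \left(-2 + 5\right) = 54 \cdot 3 = 162$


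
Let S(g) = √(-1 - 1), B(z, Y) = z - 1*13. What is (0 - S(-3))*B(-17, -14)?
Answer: 30*I*√2 ≈ 42.426*I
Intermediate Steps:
B(z, Y) = -13 + z (B(z, Y) = z - 13 = -13 + z)
S(g) = I*√2 (S(g) = √(-2) = I*√2)
(0 - S(-3))*B(-17, -14) = (0 - I*√2)*(-13 - 17) = (0 - I*√2)*(-30) = -I*√2*(-30) = 30*I*√2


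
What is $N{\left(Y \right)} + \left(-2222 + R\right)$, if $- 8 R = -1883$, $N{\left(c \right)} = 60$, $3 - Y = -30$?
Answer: $- \frac{15413}{8} \approx -1926.6$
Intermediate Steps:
$Y = 33$ ($Y = 3 - -30 = 3 + 30 = 33$)
$R = \frac{1883}{8}$ ($R = \left(- \frac{1}{8}\right) \left(-1883\right) = \frac{1883}{8} \approx 235.38$)
$N{\left(Y \right)} + \left(-2222 + R\right) = 60 + \left(-2222 + \frac{1883}{8}\right) = 60 - \frac{15893}{8} = - \frac{15413}{8}$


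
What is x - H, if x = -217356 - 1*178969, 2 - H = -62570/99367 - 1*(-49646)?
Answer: -34448713497/99367 ≈ -3.4668e+5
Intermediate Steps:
H = -4932912778/99367 (H = 2 - (-62570/99367 - 1*(-49646)) = 2 - (-62570*1/99367 + 49646) = 2 - (-62570/99367 + 49646) = 2 - 1*4933111512/99367 = 2 - 4933111512/99367 = -4932912778/99367 ≈ -49643.)
x = -396325 (x = -217356 - 178969 = -396325)
x - H = -396325 - 1*(-4932912778/99367) = -396325 + 4932912778/99367 = -34448713497/99367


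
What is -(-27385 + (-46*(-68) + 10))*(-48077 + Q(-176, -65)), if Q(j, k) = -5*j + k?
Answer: -1145961714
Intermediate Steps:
Q(j, k) = k - 5*j
-(-27385 + (-46*(-68) + 10))*(-48077 + Q(-176, -65)) = -(-27385 + (-46*(-68) + 10))*(-48077 + (-65 - 5*(-176))) = -(-27385 + (3128 + 10))*(-48077 + (-65 + 880)) = -(-27385 + 3138)*(-48077 + 815) = -(-24247)*(-47262) = -1*1145961714 = -1145961714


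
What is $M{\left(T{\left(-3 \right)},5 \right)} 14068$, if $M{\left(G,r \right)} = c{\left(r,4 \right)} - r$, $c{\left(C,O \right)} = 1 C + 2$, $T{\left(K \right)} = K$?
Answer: $28136$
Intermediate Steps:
$c{\left(C,O \right)} = 2 + C$ ($c{\left(C,O \right)} = C + 2 = 2 + C$)
$M{\left(G,r \right)} = 2$ ($M{\left(G,r \right)} = \left(2 + r\right) - r = 2$)
$M{\left(T{\left(-3 \right)},5 \right)} 14068 = 2 \cdot 14068 = 28136$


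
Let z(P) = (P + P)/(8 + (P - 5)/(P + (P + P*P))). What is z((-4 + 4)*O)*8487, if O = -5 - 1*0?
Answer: 0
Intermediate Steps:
O = -5 (O = -5 + 0 = -5)
z(P) = 2*P/(8 + (-5 + P)/(P**2 + 2*P)) (z(P) = (2*P)/(8 + (-5 + P)/(P + (P + P**2))) = (2*P)/(8 + (-5 + P)/(P**2 + 2*P)) = 2*P/(8 + (-5 + P)/(P**2 + 2*P)))
z((-4 + 4)*O)*8487 = (2*((-4 + 4)*(-5))**2*(2 + (-4 + 4)*(-5))/(-5 + 8*((-4 + 4)*(-5))**2 + 17*((-4 + 4)*(-5))))*8487 = (2*(0*(-5))**2*(2 + 0*(-5))/(-5 + 8*(0*(-5))**2 + 17*(0*(-5))))*8487 = (2*0**2*(2 + 0)/(-5 + 8*0**2 + 17*0))*8487 = (2*0*2/(-5 + 8*0 + 0))*8487 = (2*0*2/(-5 + 0 + 0))*8487 = (2*0*2/(-5))*8487 = (2*0*(-1/5)*2)*8487 = 0*8487 = 0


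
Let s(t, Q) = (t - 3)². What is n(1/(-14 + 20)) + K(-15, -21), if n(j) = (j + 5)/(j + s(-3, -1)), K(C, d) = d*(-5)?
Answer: 736/7 ≈ 105.14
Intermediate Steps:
K(C, d) = -5*d
s(t, Q) = (-3 + t)²
n(j) = (5 + j)/(36 + j) (n(j) = (j + 5)/(j + (-3 - 3)²) = (5 + j)/(j + (-6)²) = (5 + j)/(j + 36) = (5 + j)/(36 + j))
n(1/(-14 + 20)) + K(-15, -21) = (5 + 1/(-14 + 20))/(36 + 1/(-14 + 20)) - 5*(-21) = (5 + 1/6)/(36 + 1/6) + 105 = (5 + ⅙)/(36 + ⅙) + 105 = (31/6)/(217/6) + 105 = (6/217)*(31/6) + 105 = ⅐ + 105 = 736/7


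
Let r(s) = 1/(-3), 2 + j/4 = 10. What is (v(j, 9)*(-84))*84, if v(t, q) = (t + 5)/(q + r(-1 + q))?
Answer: -391608/13 ≈ -30124.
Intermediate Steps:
j = 32 (j = -8 + 4*10 = -8 + 40 = 32)
r(s) = -⅓
v(t, q) = (5 + t)/(-⅓ + q) (v(t, q) = (t + 5)/(q - ⅓) = (5 + t)/(-⅓ + q))
(v(j, 9)*(-84))*84 = ((3*(5 + 32)/(-1 + 3*9))*(-84))*84 = ((3*37/(-1 + 27))*(-84))*84 = ((3*37/26)*(-84))*84 = ((3*(1/26)*37)*(-84))*84 = ((111/26)*(-84))*84 = -4662/13*84 = -391608/13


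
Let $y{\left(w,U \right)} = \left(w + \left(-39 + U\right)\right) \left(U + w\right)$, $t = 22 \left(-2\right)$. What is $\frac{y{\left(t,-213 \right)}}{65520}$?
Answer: $\frac{9509}{8190} \approx 1.1611$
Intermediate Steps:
$t = -44$
$y{\left(w,U \right)} = \left(U + w\right) \left(-39 + U + w\right)$ ($y{\left(w,U \right)} = \left(-39 + U + w\right) \left(U + w\right) = \left(U + w\right) \left(-39 + U + w\right)$)
$\frac{y{\left(t,-213 \right)}}{65520} = \frac{\left(-213\right)^{2} + \left(-44\right)^{2} - -8307 - -1716 + 2 \left(-213\right) \left(-44\right)}{65520} = \left(45369 + 1936 + 8307 + 1716 + 18744\right) \frac{1}{65520} = 76072 \cdot \frac{1}{65520} = \frac{9509}{8190}$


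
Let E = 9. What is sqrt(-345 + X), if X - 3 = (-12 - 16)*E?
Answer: 3*I*sqrt(66) ≈ 24.372*I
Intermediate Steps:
X = -249 (X = 3 + (-12 - 16)*9 = 3 - 28*9 = 3 - 252 = -249)
sqrt(-345 + X) = sqrt(-345 - 249) = sqrt(-594) = 3*I*sqrt(66)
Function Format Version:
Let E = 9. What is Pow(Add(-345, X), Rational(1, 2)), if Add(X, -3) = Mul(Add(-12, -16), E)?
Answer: Mul(3, I, Pow(66, Rational(1, 2))) ≈ Mul(24.372, I)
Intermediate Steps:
X = -249 (X = Add(3, Mul(Add(-12, -16), 9)) = Add(3, Mul(-28, 9)) = Add(3, -252) = -249)
Pow(Add(-345, X), Rational(1, 2)) = Pow(Add(-345, -249), Rational(1, 2)) = Pow(-594, Rational(1, 2)) = Mul(3, I, Pow(66, Rational(1, 2)))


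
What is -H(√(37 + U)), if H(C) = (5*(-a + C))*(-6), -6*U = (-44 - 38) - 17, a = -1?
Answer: 30 + 15*√214 ≈ 249.43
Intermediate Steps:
U = 33/2 (U = -((-44 - 38) - 17)/6 = -(-82 - 17)/6 = -⅙*(-99) = 33/2 ≈ 16.500)
H(C) = -30 - 30*C (H(C) = (5*(-1*(-1) + C))*(-6) = (5*(1 + C))*(-6) = (5 + 5*C)*(-6) = -30 - 30*C)
-H(√(37 + U)) = -(-30 - 30*√(37 + 33/2)) = -(-30 - 15*√214) = 30 + 15*√214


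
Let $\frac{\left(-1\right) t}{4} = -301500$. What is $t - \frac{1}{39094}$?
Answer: $\frac{47147363999}{39094} \approx 1.206 \cdot 10^{6}$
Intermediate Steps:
$t = 1206000$ ($t = \left(-4\right) \left(-301500\right) = 1206000$)
$t - \frac{1}{39094} = 1206000 - \frac{1}{39094} = \frac{47147363999}{39094}$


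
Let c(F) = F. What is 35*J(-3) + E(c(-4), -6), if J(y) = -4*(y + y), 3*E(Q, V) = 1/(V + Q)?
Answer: 25199/30 ≈ 839.97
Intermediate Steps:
E(Q, V) = 1/(3*(Q + V)) (E(Q, V) = 1/(3*(V + Q)) = 1/(3*(Q + V)))
J(y) = -8*y
35*J(-3) + E(c(-4), -6) = 35*(-8*(-3)) + 1/(3*(-4 - 6)) = 35*24 + (⅓)/(-10) = 840 + (⅓)*(-⅒) = 840 - 1/30 = 25199/30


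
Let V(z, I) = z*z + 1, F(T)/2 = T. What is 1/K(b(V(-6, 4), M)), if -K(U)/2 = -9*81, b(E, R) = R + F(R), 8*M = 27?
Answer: 1/1458 ≈ 0.00068587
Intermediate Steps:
M = 27/8 (M = (⅛)*27 = 27/8 ≈ 3.3750)
F(T) = 2*T
V(z, I) = 1 + z² (V(z, I) = z² + 1 = 1 + z²)
b(E, R) = 3*R (b(E, R) = R + 2*R = 3*R)
K(U) = 1458 (K(U) = -(-18)*81 = -2*(-729) = 1458)
1/K(b(V(-6, 4), M)) = 1/1458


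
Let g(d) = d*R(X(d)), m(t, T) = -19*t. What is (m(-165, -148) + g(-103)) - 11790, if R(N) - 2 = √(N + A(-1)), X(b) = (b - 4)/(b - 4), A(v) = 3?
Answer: -9067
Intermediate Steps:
X(b) = 1 (X(b) = (-4 + b)/(-4 + b) = 1)
R(N) = 2 + √(3 + N) (R(N) = 2 + √(N + 3) = 2 + √(3 + N))
g(d) = 4*d (g(d) = d*(2 + √(3 + 1)) = d*(2 + √4) = d*(2 + 2) = d*4 = 4*d)
(m(-165, -148) + g(-103)) - 11790 = (-19*(-165) + 4*(-103)) - 11790 = (3135 - 412) - 11790 = 2723 - 11790 = -9067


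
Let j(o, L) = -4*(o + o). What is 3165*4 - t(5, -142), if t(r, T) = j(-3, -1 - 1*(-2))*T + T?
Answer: 16210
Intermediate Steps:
j(o, L) = -8*o
t(r, T) = 25*T (t(r, T) = (-8*(-3))*T + T = 24*T + T = 25*T)
3165*4 - t(5, -142) = 3165*4 - 25*(-142) = 12660 - 1*(-3550) = 12660 + 3550 = 16210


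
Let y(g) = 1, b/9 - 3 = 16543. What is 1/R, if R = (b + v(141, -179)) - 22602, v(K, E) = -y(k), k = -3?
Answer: 1/126311 ≈ 7.9170e-6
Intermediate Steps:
b = 148914 (b = 27 + 9*16543 = 27 + 148887 = 148914)
v(K, E) = -1 (v(K, E) = -1*1 = -1)
R = 126311 (R = (148914 - 1) - 22602 = 148913 - 22602 = 126311)
1/R = 1/126311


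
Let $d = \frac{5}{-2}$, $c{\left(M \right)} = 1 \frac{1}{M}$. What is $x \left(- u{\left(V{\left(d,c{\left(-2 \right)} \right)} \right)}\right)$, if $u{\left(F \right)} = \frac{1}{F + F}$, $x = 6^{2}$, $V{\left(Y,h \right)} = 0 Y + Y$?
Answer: $\frac{36}{5} \approx 7.2$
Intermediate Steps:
$c{\left(M \right)} = \frac{1}{M}$
$d = - \frac{5}{2}$ ($d = 5 \left(- \frac{1}{2}\right) = - \frac{5}{2} \approx -2.5$)
$V{\left(Y,h \right)} = Y$ ($V{\left(Y,h \right)} = 0 + Y = Y$)
$x = 36$
$u{\left(F \right)} = \frac{1}{2 F}$
$x \left(- u{\left(V{\left(d,c{\left(-2 \right)} \right)} \right)}\right) = 36 \left(- \frac{1}{2 \left(- \frac{5}{2}\right)}\right) = 36 \left(- \frac{-2}{2 \cdot 5}\right) = 36 \left(\left(-1\right) \left(- \frac{1}{5}\right)\right) = 36 \cdot \frac{1}{5} = \frac{36}{5}$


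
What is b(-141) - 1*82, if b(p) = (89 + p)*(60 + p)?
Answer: 4130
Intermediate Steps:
b(p) = (60 + p)*(89 + p)
b(-141) - 1*82 = (5340 + (-141)**2 + 149*(-141)) - 1*82 = (5340 + 19881 - 21009) - 82 = 4212 - 82 = 4130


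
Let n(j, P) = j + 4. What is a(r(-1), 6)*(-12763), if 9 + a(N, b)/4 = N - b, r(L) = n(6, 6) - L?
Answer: 204208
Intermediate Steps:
n(j, P) = 4 + j
r(L) = 10 - L (r(L) = (4 + 6) - L = 10 - L)
a(N, b) = -36 - 4*b + 4*N (a(N, b) = -36 + 4*(N - b) = -36 + (-4*b + 4*N) = -36 - 4*b + 4*N)
a(r(-1), 6)*(-12763) = (-36 - 4*6 + 4*(10 - 1*(-1)))*(-12763) = (-36 - 24 + 4*(10 + 1))*(-12763) = (-36 - 24 + 4*11)*(-12763) = (-36 - 24 + 44)*(-12763) = -16*(-12763) = 204208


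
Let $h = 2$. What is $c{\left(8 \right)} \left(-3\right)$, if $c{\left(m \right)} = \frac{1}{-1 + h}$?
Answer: $-3$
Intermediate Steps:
$c{\left(m \right)} = 1$ ($c{\left(m \right)} = \frac{1}{-1 + 2} = 1^{-1} = 1$)
$c{\left(8 \right)} \left(-3\right) = 1 \left(-3\right) = -3$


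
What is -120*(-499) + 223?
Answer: 60103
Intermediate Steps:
-120*(-499) + 223 = 59880 + 223 = 60103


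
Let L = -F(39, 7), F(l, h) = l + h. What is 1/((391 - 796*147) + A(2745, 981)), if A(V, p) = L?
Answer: -1/116667 ≈ -8.5714e-6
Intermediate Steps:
F(l, h) = h + l
L = -46 (L = -(7 + 39) = -1*46 = -46)
A(V, p) = -46
1/((391 - 796*147) + A(2745, 981)) = 1/((391 - 796*147) - 46) = 1/((391 - 117012) - 46) = 1/(-116621 - 46) = 1/(-116667) = -1/116667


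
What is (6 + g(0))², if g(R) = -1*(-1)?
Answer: 49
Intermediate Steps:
g(R) = 1
(6 + g(0))² = (6 + 1)² = 7² = 49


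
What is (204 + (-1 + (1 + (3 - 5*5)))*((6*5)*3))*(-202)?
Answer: 358752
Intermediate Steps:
(204 + (-1 + (1 + (3 - 5*5)))*((6*5)*3))*(-202) = (204 + (-1 + (1 + (3 - 25)))*(30*3))*(-202) = (204 + (-1 + (1 - 22))*90)*(-202) = (204 + (-1 - 21)*90)*(-202) = (204 - 22*90)*(-202) = (204 - 1980)*(-202) = -1776*(-202) = 358752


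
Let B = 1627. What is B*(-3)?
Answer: -4881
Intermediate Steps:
B*(-3) = 1627*(-3) = -4881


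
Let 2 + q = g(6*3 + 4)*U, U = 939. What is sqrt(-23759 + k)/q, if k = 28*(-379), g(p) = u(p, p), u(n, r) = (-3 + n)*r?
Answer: 3*I*sqrt(3819)/392500 ≈ 0.00047234*I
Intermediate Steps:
u(n, r) = r*(-3 + n)
g(p) = p*(-3 + p)
k = -10612
q = 392500 (q = -2 + ((6*3 + 4)*(-3 + (6*3 + 4)))*939 = -2 + ((18 + 4)*(-3 + (18 + 4)))*939 = -2 + (22*(-3 + 22))*939 = -2 + (22*19)*939 = -2 + 418*939 = -2 + 392502 = 392500)
sqrt(-23759 + k)/q = sqrt(-23759 - 10612)/392500 = sqrt(-34371)*(1/392500) = (3*I*sqrt(3819))*(1/392500) = 3*I*sqrt(3819)/392500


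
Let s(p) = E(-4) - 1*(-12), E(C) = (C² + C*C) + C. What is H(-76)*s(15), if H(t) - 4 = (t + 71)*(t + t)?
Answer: 30560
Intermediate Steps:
E(C) = C + 2*C² (E(C) = (C² + C²) + C = 2*C² + C = C + 2*C²)
H(t) = 4 + 2*t*(71 + t) (H(t) = 4 + (t + 71)*(t + t) = 4 + (71 + t)*(2*t) = 4 + 2*t*(71 + t))
s(p) = 40 (s(p) = -4*(1 + 2*(-4)) - 1*(-12) = -4*(1 - 8) + 12 = -4*(-7) + 12 = 28 + 12 = 40)
H(-76)*s(15) = (4 + 2*(-76)² + 142*(-76))*40 = (4 + 2*5776 - 10792)*40 = (4 + 11552 - 10792)*40 = 764*40 = 30560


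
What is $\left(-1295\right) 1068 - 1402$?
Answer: $-1384462$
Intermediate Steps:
$\left(-1295\right) 1068 - 1402 = -1383060 - 1402 = -1384462$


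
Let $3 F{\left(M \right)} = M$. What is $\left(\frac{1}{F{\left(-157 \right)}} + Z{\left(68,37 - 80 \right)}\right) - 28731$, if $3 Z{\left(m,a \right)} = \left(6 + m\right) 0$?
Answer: $- \frac{4510770}{157} \approx -28731.0$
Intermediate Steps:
$Z{\left(m,a \right)} = 0$ ($Z{\left(m,a \right)} = \frac{\left(6 + m\right) 0}{3} = \frac{1}{3} \cdot 0 = 0$)
$F{\left(M \right)} = \frac{M}{3}$
$\left(\frac{1}{F{\left(-157 \right)}} + Z{\left(68,37 - 80 \right)}\right) - 28731 = \left(\frac{1}{\frac{1}{3} \left(-157\right)} + 0\right) - 28731 = \left(\frac{1}{- \frac{157}{3}} + 0\right) - 28731 = \left(- \frac{3}{157} + 0\right) - 28731 = - \frac{3}{157} - 28731 = - \frac{4510770}{157}$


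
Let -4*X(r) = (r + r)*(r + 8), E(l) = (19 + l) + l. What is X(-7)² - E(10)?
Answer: -107/4 ≈ -26.750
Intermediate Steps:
E(l) = 19 + 2*l
X(r) = -r*(8 + r)/2 (X(r) = -(r + r)*(r + 8)/4 = -2*r*(8 + r)/4 = -r*(8 + r)/2)
X(-7)² - E(10) = (-½*(-7)*(8 - 7))² - (19 + 2*10) = (-½*(-7)*1)² - (19 + 20) = (7/2)² - 1*39 = 49/4 - 39 = -107/4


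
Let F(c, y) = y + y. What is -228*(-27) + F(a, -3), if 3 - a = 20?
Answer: 6150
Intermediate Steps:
a = -17 (a = 3 - 1*20 = 3 - 20 = -17)
F(c, y) = 2*y
-228*(-27) + F(a, -3) = -228*(-27) + 2*(-3) = 6156 - 6 = 6150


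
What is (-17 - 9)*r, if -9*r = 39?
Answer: 338/3 ≈ 112.67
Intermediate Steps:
r = -13/3 (r = -1/9*39 = -13/3 ≈ -4.3333)
(-17 - 9)*r = (-17 - 9)*(-13/3) = -26*(-13/3) = 338/3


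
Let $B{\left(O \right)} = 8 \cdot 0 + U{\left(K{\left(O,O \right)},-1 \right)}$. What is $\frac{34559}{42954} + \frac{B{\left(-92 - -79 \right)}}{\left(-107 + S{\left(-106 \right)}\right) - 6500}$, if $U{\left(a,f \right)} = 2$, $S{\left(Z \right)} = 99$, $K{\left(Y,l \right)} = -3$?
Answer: $\frac{28103008}{34943079} \approx 0.80425$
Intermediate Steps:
$B{\left(O \right)} = 2$ ($B{\left(O \right)} = 8 \cdot 0 + 2 = 0 + 2 = 2$)
$\frac{34559}{42954} + \frac{B{\left(-92 - -79 \right)}}{\left(-107 + S{\left(-106 \right)}\right) - 6500} = \frac{34559}{42954} + \frac{2}{\left(-107 + 99\right) - 6500} = 34559 \cdot \frac{1}{42954} + \frac{2}{-8 - 6500} = \frac{34559}{42954} + \frac{2}{-6508} = \frac{34559}{42954} + 2 \left(- \frac{1}{6508}\right) = \frac{34559}{42954} - \frac{1}{3254} = \frac{28103008}{34943079}$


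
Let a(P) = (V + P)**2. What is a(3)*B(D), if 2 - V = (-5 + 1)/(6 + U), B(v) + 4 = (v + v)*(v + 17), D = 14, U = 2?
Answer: 26136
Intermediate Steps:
B(v) = -4 + 2*v*(17 + v) (B(v) = -4 + (v + v)*(v + 17) = -4 + (2*v)*(17 + v) = -4 + 2*v*(17 + v))
V = 5/2 (V = 2 - (-5 + 1)/(6 + 2) = 2 - (-4)/8 = 2 - 1*(-1/2) = 2 + 1/2 = 5/2 ≈ 2.5000)
a(P) = (5/2 + P)**2
a(3)*B(D) = ((5 + 2*3)**2/4)*(-4 + 2*14**2 + 34*14) = ((5 + 6)**2/4)*(-4 + 2*196 + 476) = ((1/4)*11**2)*(-4 + 392 + 476) = ((1/4)*121)*864 = (121/4)*864 = 26136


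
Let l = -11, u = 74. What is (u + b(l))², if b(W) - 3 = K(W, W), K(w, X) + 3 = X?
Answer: 3969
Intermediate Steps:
K(w, X) = -3 + X
b(W) = W (b(W) = 3 + (-3 + W) = W)
(u + b(l))² = (74 - 11)² = 63² = 3969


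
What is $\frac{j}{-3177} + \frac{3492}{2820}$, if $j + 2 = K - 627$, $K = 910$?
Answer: $\frac{858472}{746595} \approx 1.1498$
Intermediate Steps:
$j = 281$ ($j = -2 + \left(910 - 627\right) = -2 + 283 = 281$)
$\frac{j}{-3177} + \frac{3492}{2820} = \frac{281}{-3177} + \frac{3492}{2820} = 281 \left(- \frac{1}{3177}\right) + 3492 \cdot \frac{1}{2820} = - \frac{281}{3177} + \frac{291}{235} = \frac{858472}{746595}$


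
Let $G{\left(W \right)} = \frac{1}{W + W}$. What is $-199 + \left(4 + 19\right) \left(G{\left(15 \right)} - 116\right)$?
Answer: $- \frac{85987}{30} \approx -2866.2$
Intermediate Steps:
$G{\left(W \right)} = \frac{1}{2 W}$
$-199 + \left(4 + 19\right) \left(G{\left(15 \right)} - 116\right) = -199 + \left(4 + 19\right) \left(\frac{1}{2 \cdot 15} - 116\right) = -199 + 23 \left(\frac{1}{2} \cdot \frac{1}{15} - 116\right) = -199 + 23 \left(\frac{1}{30} - 116\right) = -199 + 23 \left(- \frac{3479}{30}\right) = -199 - \frac{80017}{30} = - \frac{85987}{30}$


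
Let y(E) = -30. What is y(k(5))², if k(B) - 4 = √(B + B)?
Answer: 900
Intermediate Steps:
k(B) = 4 + √2*√B (k(B) = 4 + √(B + B) = 4 + √(2*B) = 4 + √2*√B)
y(k(5))² = (-30)² = 900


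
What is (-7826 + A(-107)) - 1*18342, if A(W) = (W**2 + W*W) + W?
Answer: -3377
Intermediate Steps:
A(W) = W + 2*W**2 (A(W) = (W**2 + W**2) + W = 2*W**2 + W = W + 2*W**2)
(-7826 + A(-107)) - 1*18342 = (-7826 - 107*(1 + 2*(-107))) - 1*18342 = (-7826 - 107*(1 - 214)) - 18342 = (-7826 - 107*(-213)) - 18342 = (-7826 + 22791) - 18342 = 14965 - 18342 = -3377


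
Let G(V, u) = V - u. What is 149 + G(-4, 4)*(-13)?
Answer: 253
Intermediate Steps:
149 + G(-4, 4)*(-13) = 149 + (-4 - 1*4)*(-13) = 149 + (-4 - 4)*(-13) = 149 - 8*(-13) = 149 + 104 = 253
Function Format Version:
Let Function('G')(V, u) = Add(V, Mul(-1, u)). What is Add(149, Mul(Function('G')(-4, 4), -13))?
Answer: 253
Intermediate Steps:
Add(149, Mul(Function('G')(-4, 4), -13)) = Add(149, Mul(Add(-4, Mul(-1, 4)), -13)) = Add(149, Mul(Add(-4, -4), -13)) = Add(149, Mul(-8, -13)) = Add(149, 104) = 253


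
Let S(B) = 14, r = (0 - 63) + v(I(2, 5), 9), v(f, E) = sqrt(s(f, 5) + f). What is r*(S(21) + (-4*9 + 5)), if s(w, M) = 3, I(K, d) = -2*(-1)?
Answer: 1071 - 17*sqrt(5) ≈ 1033.0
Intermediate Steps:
I(K, d) = 2
v(f, E) = sqrt(3 + f)
r = -63 + sqrt(5) (r = (0 - 63) + sqrt(3 + 2) = -63 + sqrt(5) ≈ -60.764)
r*(S(21) + (-4*9 + 5)) = (-63 + sqrt(5))*(14 + (-4*9 + 5)) = (-63 + sqrt(5))*(14 + (-36 + 5)) = (-63 + sqrt(5))*(14 - 31) = (-63 + sqrt(5))*(-17) = 1071 - 17*sqrt(5)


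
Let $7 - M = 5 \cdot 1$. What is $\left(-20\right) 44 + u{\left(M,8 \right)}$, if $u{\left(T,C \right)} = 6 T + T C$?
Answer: $-852$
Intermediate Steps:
$M = 2$ ($M = 7 - 5 \cdot 1 = 7 - 5 = 2$)
$u{\left(T,C \right)} = 6 T + C T$
$\left(-20\right) 44 + u{\left(M,8 \right)} = \left(-20\right) 44 + 2 \left(6 + 8\right) = -880 + 2 \cdot 14 = -880 + 28 = -852$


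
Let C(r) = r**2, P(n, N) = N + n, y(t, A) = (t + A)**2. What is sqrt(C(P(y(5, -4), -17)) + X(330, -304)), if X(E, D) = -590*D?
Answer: 4*sqrt(11226) ≈ 423.81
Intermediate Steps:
y(t, A) = (A + t)**2
sqrt(C(P(y(5, -4), -17)) + X(330, -304)) = sqrt((-17 + (-4 + 5)**2)**2 - 590*(-304)) = sqrt((-17 + 1**2)**2 + 179360) = sqrt((-17 + 1)**2 + 179360) = sqrt((-16)**2 + 179360) = sqrt(256 + 179360) = sqrt(179616) = 4*sqrt(11226)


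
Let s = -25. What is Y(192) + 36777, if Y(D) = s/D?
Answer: 7061159/192 ≈ 36777.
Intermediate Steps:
Y(D) = -25/D
Y(192) + 36777 = -25/192 + 36777 = 7061159/192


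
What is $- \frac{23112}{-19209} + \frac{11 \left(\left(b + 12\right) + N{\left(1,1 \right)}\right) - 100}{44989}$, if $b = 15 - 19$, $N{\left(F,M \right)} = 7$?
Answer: $\frac{347011451}{288064567} \approx 1.2046$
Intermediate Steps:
$b = -4$ ($b = 15 - 19 = -4$)
$- \frac{23112}{-19209} + \frac{11 \left(\left(b + 12\right) + N{\left(1,1 \right)}\right) - 100}{44989} = - \frac{23112}{-19209} + \frac{11 \left(\left(-4 + 12\right) + 7\right) - 100}{44989} = \left(-23112\right) \left(- \frac{1}{19209}\right) + \left(11 \left(8 + 7\right) - 100\right) \frac{1}{44989} = \frac{7704}{6403} + \left(11 \cdot 15 - 100\right) \frac{1}{44989} = \frac{7704}{6403} + \left(165 - 100\right) \frac{1}{44989} = \frac{7704}{6403} + 65 \cdot \frac{1}{44989} = \frac{7704}{6403} + \frac{65}{44989} = \frac{347011451}{288064567}$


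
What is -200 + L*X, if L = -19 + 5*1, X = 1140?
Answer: -16160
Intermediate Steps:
L = -14 (L = -19 + 5 = -14)
-200 + L*X = -200 - 14*1140 = -200 - 15960 = -16160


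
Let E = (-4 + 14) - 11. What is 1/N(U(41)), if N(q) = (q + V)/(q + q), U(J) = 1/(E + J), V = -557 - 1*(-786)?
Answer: 2/9161 ≈ 0.00021832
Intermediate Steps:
E = -1 (E = 10 - 11 = -1)
V = 229 (V = -557 + 786 = 229)
U(J) = 1/(-1 + J)
N(q) = (229 + q)/(2*q) (N(q) = (q + 229)/(q + q) = (229 + q)/((2*q)) = (229 + q)*(1/(2*q)) = (229 + q)/(2*q))
1/N(U(41)) = 1/((229 + 1/(-1 + 41))/(2*(1/(-1 + 41)))) = 1/((229 + 1/40)/(2*(1/40))) = 1/((½)*40*(9161/40)) = 1/(9161/2) = 2/9161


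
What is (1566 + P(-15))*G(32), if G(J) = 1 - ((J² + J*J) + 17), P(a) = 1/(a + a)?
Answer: -16160776/5 ≈ -3.2322e+6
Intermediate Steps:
P(a) = 1/(2*a)
G(J) = -16 - 2*J² (G(J) = 1 - ((J² + J²) + 17) = 1 - (2*J² + 17) = 1 - (17 + 2*J²) = 1 + (-17 - 2*J²) = -16 - 2*J²)
(1566 + P(-15))*G(32) = (1566 + (½)/(-15))*(-16 - 2*32²) = (1566 + (½)*(-1/15))*(-16 - 2*1024) = (1566 - 1/30)*(-16 - 2048) = (46979/30)*(-2064) = -16160776/5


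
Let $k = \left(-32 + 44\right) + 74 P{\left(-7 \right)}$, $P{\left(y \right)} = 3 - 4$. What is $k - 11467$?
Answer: $-11529$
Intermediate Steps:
$P{\left(y \right)} = -1$ ($P{\left(y \right)} = 3 - 4 = -1$)
$k = -62$ ($k = \left(-32 + 44\right) + 74 \left(-1\right) = 12 - 74 = -62$)
$k - 11467 = -62 - 11467 = -11529$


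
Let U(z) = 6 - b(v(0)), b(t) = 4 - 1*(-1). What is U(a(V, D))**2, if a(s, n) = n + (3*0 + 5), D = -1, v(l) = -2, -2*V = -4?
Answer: 1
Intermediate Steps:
V = 2 (V = -1/2*(-4) = 2)
b(t) = 5 (b(t) = 4 + 1 = 5)
a(s, n) = 5 + n (a(s, n) = n + (0 + 5) = n + 5 = 5 + n)
U(z) = 1 (U(z) = 6 - 1*5 = 6 - 5 = 1)
U(a(V, D))**2 = 1**2 = 1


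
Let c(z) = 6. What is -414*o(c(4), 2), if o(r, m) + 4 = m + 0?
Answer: 828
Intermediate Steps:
o(r, m) = -4 + m (o(r, m) = -4 + (m + 0) = -4 + m)
-414*o(c(4), 2) = -414*(-4 + 2) = -414*(-2) = 828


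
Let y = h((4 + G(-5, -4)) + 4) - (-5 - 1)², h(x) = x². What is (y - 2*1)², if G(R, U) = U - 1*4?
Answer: 1444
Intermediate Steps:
G(R, U) = -4 + U (G(R, U) = U - 4 = -4 + U)
y = -36 (y = ((4 + (-4 - 4)) + 4)² - (-5 - 1)² = ((4 - 8) + 4)² - 1*(-6)² = (-4 + 4)² - 1*36 = 0² - 36 = 0 - 36 = -36)
(y - 2*1)² = (-36 - 2*1)² = (-36 - 2)² = (-38)² = 1444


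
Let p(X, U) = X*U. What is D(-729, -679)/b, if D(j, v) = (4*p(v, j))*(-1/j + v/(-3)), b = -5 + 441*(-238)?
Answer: -448134568/104963 ≈ -4269.5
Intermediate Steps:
p(X, U) = U*X
b = -104963 (b = -5 - 104958 = -104963)
D(j, v) = 4*j*v*(-1/j - v/3) (D(j, v) = (4*(j*v))*(-1/j + v/(-3)) = (4*j*v)*(-1/j + v*(-⅓)) = (4*j*v)*(-1/j - v/3) = 4*j*v*(-1/j - v/3))
D(-729, -679)/b = -4/3*(-679)*(3 - 729*(-679))/(-104963) = -4/3*(-679)*(3 + 494991)*(-1/104963) = -4/3*(-679)*494994*(-1/104963) = 448134568*(-1/104963) = -448134568/104963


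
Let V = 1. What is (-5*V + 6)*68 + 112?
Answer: 180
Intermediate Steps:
(-5*V + 6)*68 + 112 = (-5*1 + 6)*68 + 112 = (-5 + 6)*68 + 112 = 1*68 + 112 = 68 + 112 = 180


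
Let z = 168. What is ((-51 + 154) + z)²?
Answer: 73441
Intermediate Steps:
((-51 + 154) + z)² = ((-51 + 154) + 168)² = (103 + 168)² = 271² = 73441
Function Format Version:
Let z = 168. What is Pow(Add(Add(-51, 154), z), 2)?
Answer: 73441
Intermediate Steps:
Pow(Add(Add(-51, 154), z), 2) = Pow(Add(Add(-51, 154), 168), 2) = Pow(Add(103, 168), 2) = Pow(271, 2) = 73441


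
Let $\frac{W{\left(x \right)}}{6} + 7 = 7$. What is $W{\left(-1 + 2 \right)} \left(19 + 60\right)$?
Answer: $0$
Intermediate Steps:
$W{\left(x \right)} = 0$ ($W{\left(x \right)} = -42 + 6 \cdot 7 = -42 + 42 = 0$)
$W{\left(-1 + 2 \right)} \left(19 + 60\right) = 0 \left(19 + 60\right) = 0 \cdot 79 = 0$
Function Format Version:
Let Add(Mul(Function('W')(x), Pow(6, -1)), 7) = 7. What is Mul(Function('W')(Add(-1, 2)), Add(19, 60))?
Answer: 0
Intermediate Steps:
Function('W')(x) = 0 (Function('W')(x) = Add(-42, Mul(6, 7)) = Add(-42, 42) = 0)
Mul(Function('W')(Add(-1, 2)), Add(19, 60)) = Mul(0, Add(19, 60)) = Mul(0, 79) = 0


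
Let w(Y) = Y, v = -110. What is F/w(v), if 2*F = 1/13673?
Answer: -1/3008060 ≈ -3.3244e-7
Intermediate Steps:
F = 1/27346 (F = (½)/13673 = (½)*(1/13673) = 1/27346 ≈ 3.6568e-5)
F/w(v) = (1/27346)/(-110) = (1/27346)*(-1/110) = -1/3008060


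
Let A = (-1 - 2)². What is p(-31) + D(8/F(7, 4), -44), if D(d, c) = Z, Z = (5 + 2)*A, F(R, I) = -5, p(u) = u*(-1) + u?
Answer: 63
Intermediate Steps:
A = 9 (A = (-3)² = 9)
p(u) = 0 (p(u) = -u + u = 0)
Z = 63 (Z = (5 + 2)*9 = 7*9 = 63)
D(d, c) = 63
p(-31) + D(8/F(7, 4), -44) = 0 + 63 = 63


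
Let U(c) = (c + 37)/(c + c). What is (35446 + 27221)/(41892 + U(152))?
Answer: 6350256/4245119 ≈ 1.4959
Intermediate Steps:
U(c) = (37 + c)/(2*c) (U(c) = (37 + c)/((2*c)) = (37 + c)*(1/(2*c)) = (37 + c)/(2*c))
(35446 + 27221)/(41892 + U(152)) = (35446 + 27221)/(41892 + (½)*(37 + 152)/152) = 62667/(41892 + (½)*(1/152)*189) = 62667/(41892 + 189/304) = 62667/(12735357/304) = 62667*(304/12735357) = 6350256/4245119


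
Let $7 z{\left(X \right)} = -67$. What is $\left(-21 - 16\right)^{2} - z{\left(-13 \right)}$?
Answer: $\frac{9650}{7} \approx 1378.6$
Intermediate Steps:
$z{\left(X \right)} = - \frac{67}{7}$ ($z{\left(X \right)} = \frac{1}{7} \left(-67\right) = - \frac{67}{7}$)
$\left(-21 - 16\right)^{2} - z{\left(-13 \right)} = \left(-21 - 16\right)^{2} - - \frac{67}{7} = \left(-37\right)^{2} + \frac{67}{7} = 1369 + \frac{67}{7} = \frac{9650}{7}$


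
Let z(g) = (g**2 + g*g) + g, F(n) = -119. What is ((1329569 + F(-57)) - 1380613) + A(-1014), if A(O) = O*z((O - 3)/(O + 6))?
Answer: -170129347/3136 ≈ -54250.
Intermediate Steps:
z(g) = g + 2*g**2 (z(g) = (g**2 + g**2) + g = 2*g**2 + g = g + 2*g**2)
A(O) = O*(1 + 2*(-3 + O)/(6 + O))*(-3 + O)/(6 + O) (A(O) = O*(((O - 3)/(O + 6))*(1 + 2*((O - 3)/(O + 6)))) = O*(((-3 + O)/(6 + O))*(1 + 2*((-3 + O)/(6 + O)))) = O*(((-3 + O)/(6 + O))*(1 + 2*(-3 + O)/(6 + O))) = O*((1 + 2*(-3 + O)/(6 + O))*(-3 + O)/(6 + O)) = O*(1 + 2*(-3 + O)/(6 + O))*(-3 + O)/(6 + O))
((1329569 + F(-57)) - 1380613) + A(-1014) = ((1329569 - 119) - 1380613) + 3*(-1014)**2*(-3 - 1014)/(6 - 1014)**2 = (1329450 - 1380613) + 3*1028196*(-1017)/(-1008)**2 = -51163 + 3*1028196*(1/1016064)*(-1017) = -51163 - 9682179/3136 = -170129347/3136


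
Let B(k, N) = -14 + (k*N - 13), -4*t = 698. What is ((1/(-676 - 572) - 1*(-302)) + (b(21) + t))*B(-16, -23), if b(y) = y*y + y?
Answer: 250871995/1248 ≈ 2.0102e+5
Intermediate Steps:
b(y) = y + y**2 (b(y) = y**2 + y = y + y**2)
t = -349/2 (t = -1/4*698 = -349/2 ≈ -174.50)
B(k, N) = -27 + N*k (B(k, N) = -14 + (N*k - 13) = -14 + (-13 + N*k) = -27 + N*k)
((1/(-676 - 572) - 1*(-302)) + (b(21) + t))*B(-16, -23) = ((1/(-676 - 572) - 1*(-302)) + (21*(1 + 21) - 349/2))*(-27 - 23*(-16)) = ((1/(-1248) + 302) + (21*22 - 349/2))*(-27 + 368) = ((-1/1248 + 302) + (462 - 349/2))*341 = (376895/1248 + 575/2)*341 = (735695/1248)*341 = 250871995/1248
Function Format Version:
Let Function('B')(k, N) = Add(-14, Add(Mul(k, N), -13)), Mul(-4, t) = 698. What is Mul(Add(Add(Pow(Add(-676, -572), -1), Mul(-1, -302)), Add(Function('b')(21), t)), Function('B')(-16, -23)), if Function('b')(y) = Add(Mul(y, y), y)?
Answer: Rational(250871995, 1248) ≈ 2.0102e+5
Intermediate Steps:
Function('b')(y) = Add(y, Pow(y, 2)) (Function('b')(y) = Add(Pow(y, 2), y) = Add(y, Pow(y, 2)))
t = Rational(-349, 2) (t = Mul(Rational(-1, 4), 698) = Rational(-349, 2) ≈ -174.50)
Function('B')(k, N) = Add(-27, Mul(N, k)) (Function('B')(k, N) = Add(-14, Add(Mul(N, k), -13)) = Add(-14, Add(-13, Mul(N, k))) = Add(-27, Mul(N, k)))
Mul(Add(Add(Pow(Add(-676, -572), -1), Mul(-1, -302)), Add(Function('b')(21), t)), Function('B')(-16, -23)) = Mul(Add(Add(Pow(Add(-676, -572), -1), Mul(-1, -302)), Add(Mul(21, Add(1, 21)), Rational(-349, 2))), Add(-27, Mul(-23, -16))) = Mul(Add(Add(Pow(-1248, -1), 302), Add(Mul(21, 22), Rational(-349, 2))), Add(-27, 368)) = Mul(Add(Add(Rational(-1, 1248), 302), Add(462, Rational(-349, 2))), 341) = Mul(Add(Rational(376895, 1248), Rational(575, 2)), 341) = Mul(Rational(735695, 1248), 341) = Rational(250871995, 1248)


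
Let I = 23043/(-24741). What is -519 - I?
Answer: -4272512/8247 ≈ -518.07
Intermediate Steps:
I = -7681/8247 (I = 23043*(-1/24741) = -7681/8247 ≈ -0.93137)
-519 - I = -519 - 1*(-7681/8247) = -519 + 7681/8247 = -4272512/8247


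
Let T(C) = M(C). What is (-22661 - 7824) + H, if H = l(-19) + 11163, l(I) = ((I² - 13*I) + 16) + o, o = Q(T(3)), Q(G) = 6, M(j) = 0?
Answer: -18692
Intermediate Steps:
T(C) = 0
o = 6
l(I) = 22 + I² - 13*I (l(I) = ((I² - 13*I) + 16) + 6 = (16 + I² - 13*I) + 6 = 22 + I² - 13*I)
H = 11793 (H = (22 + (-19)² - 13*(-19)) + 11163 = (22 + 361 + 247) + 11163 = 630 + 11163 = 11793)
(-22661 - 7824) + H = (-22661 - 7824) + 11793 = -30485 + 11793 = -18692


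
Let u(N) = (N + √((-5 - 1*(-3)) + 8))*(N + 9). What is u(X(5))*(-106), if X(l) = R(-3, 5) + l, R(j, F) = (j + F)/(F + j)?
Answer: -9540 - 1590*√6 ≈ -13435.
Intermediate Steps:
R(j, F) = 1 (R(j, F) = (F + j)/(F + j) = 1)
X(l) = 1 + l
u(N) = (9 + N)*(N + √6) (u(N) = (N + √((-5 + 3) + 8))*(9 + N) = (N + √(-2 + 8))*(9 + N) = (N + √6)*(9 + N) = (9 + N)*(N + √6))
u(X(5))*(-106) = ((1 + 5)² + 9*(1 + 5) + 9*√6 + (1 + 5)*√6)*(-106) = (6² + 9*6 + 9*√6 + 6*√6)*(-106) = (36 + 54 + 9*√6 + 6*√6)*(-106) = (90 + 15*√6)*(-106) = -9540 - 1590*√6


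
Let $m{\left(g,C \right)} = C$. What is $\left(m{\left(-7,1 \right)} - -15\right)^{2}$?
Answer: $256$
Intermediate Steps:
$\left(m{\left(-7,1 \right)} - -15\right)^{2} = \left(1 - -15\right)^{2} = \left(1 + 15\right)^{2} = 16^{2} = 256$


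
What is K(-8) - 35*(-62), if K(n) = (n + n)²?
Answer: 2426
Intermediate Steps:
K(n) = 4*n² (K(n) = (2*n)² = 4*n²)
K(-8) - 35*(-62) = 4*(-8)² - 35*(-62) = 4*64 + 2170 = 256 + 2170 = 2426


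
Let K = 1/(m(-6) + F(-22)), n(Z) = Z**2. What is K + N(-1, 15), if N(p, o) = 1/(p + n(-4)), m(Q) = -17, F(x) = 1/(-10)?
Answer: 7/855 ≈ 0.0081871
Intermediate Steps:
F(x) = -1/10
N(p, o) = 1/(16 + p) (N(p, o) = 1/(p + (-4)**2) = 1/(p + 16) = 1/(16 + p))
K = -10/171 (K = 1/(-17 - 1/10) = 1/(-171/10) = -10/171 ≈ -0.058480)
K + N(-1, 15) = -10/171 + 1/(16 - 1) = -10/171 + 1/15 = 7/855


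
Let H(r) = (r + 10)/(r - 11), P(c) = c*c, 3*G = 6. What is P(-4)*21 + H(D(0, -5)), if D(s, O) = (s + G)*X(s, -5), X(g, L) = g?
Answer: 3686/11 ≈ 335.09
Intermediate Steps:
G = 2 (G = (1/3)*6 = 2)
P(c) = c**2
D(s, O) = s*(2 + s) (D(s, O) = (s + 2)*s = (2 + s)*s = s*(2 + s))
H(r) = (10 + r)/(-11 + r)
P(-4)*21 + H(D(0, -5)) = (-4)**2*21 + (10 + 0*(2 + 0))/(-11 + 0*(2 + 0)) = 16*21 + (10 + 0*2)/(-11 + 0*2) = 336 + (10 + 0)/(-11 + 0) = 336 + 10/(-11) = 336 - 1/11*10 = 336 - 10/11 = 3686/11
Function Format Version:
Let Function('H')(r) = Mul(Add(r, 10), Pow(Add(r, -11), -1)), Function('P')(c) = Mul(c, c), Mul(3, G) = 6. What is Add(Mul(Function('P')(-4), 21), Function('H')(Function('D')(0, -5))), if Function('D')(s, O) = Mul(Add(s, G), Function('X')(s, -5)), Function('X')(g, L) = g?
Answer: Rational(3686, 11) ≈ 335.09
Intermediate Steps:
G = 2 (G = Mul(Rational(1, 3), 6) = 2)
Function('P')(c) = Pow(c, 2)
Function('D')(s, O) = Mul(s, Add(2, s)) (Function('D')(s, O) = Mul(Add(s, 2), s) = Mul(Add(2, s), s) = Mul(s, Add(2, s)))
Function('H')(r) = Mul(Pow(Add(-11, r), -1), Add(10, r)) (Function('H')(r) = Mul(Add(10, r), Pow(Add(-11, r), -1)) = Mul(Pow(Add(-11, r), -1), Add(10, r)))
Add(Mul(Function('P')(-4), 21), Function('H')(Function('D')(0, -5))) = Add(Mul(Pow(-4, 2), 21), Mul(Pow(Add(-11, Mul(0, Add(2, 0))), -1), Add(10, Mul(0, Add(2, 0))))) = Add(Mul(16, 21), Mul(Pow(Add(-11, Mul(0, 2)), -1), Add(10, Mul(0, 2)))) = Add(336, Mul(Pow(Add(-11, 0), -1), Add(10, 0))) = Add(336, Mul(Pow(-11, -1), 10)) = Add(336, Mul(Rational(-1, 11), 10)) = Add(336, Rational(-10, 11)) = Rational(3686, 11)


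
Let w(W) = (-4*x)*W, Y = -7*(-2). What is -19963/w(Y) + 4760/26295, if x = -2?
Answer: -104878793/589008 ≈ -178.06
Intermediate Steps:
Y = 14
w(W) = 8*W (w(W) = (-4*(-2))*W = 8*W)
-19963/w(Y) + 4760/26295 = -19963/(8*14) + 4760/26295 = -19963/112 + 4760*(1/26295) = -19963*1/112 + 952/5259 = -19963/112 + 952/5259 = -104878793/589008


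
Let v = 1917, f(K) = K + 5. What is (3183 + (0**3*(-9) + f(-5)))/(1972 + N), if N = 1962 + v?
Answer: 3183/5851 ≈ 0.54401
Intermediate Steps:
f(K) = 5 + K
N = 3879 (N = 1962 + 1917 = 3879)
(3183 + (0**3*(-9) + f(-5)))/(1972 + N) = (3183 + (0**3*(-9) + (5 - 5)))/(1972 + 3879) = (3183 + (0*(-9) + 0))/5851 = (3183 + (0 + 0))*(1/5851) = (3183 + 0)*(1/5851) = 3183*(1/5851) = 3183/5851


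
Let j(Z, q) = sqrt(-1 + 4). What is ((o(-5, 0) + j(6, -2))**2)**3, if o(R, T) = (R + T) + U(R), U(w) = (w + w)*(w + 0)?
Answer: (45 + sqrt(3))**6 ≈ 1.0416e+10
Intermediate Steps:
U(w) = 2*w**2 (U(w) = (2*w)*w = 2*w**2)
j(Z, q) = sqrt(3)
o(R, T) = R + T + 2*R**2 (o(R, T) = (R + T) + 2*R**2 = R + T + 2*R**2)
((o(-5, 0) + j(6, -2))**2)**3 = (((-5 + 0 + 2*(-5)**2) + sqrt(3))**2)**3 = (((-5 + 0 + 2*25) + sqrt(3))**2)**3 = (((-5 + 0 + 50) + sqrt(3))**2)**3 = ((45 + sqrt(3))**2)**3 = (45 + sqrt(3))**6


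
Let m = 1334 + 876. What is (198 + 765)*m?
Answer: 2128230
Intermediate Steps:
m = 2210
(198 + 765)*m = (198 + 765)*2210 = 963*2210 = 2128230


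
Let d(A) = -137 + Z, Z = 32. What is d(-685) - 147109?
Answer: -147214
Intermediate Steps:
d(A) = -105 (d(A) = -137 + 32 = -105)
d(-685) - 147109 = -105 - 147109 = -147214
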